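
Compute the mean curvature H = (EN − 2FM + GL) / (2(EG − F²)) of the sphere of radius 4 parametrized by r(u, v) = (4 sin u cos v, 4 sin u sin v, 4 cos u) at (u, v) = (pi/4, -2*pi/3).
H = -1/4

With E = 16, F = 0, G = 16*sin(u)^2, L = -4*sin(u)/Abs(sin(u)), M = 0, N = -4*sin(u)^3/Abs(sin(u)), assemble
  H = (EN − 2FM + GL) / (2(EG − F²)) = -sin(u)/(4*Abs(sin(u))).
At (u, v) = (pi/4, -2*pi/3): H = -1/4.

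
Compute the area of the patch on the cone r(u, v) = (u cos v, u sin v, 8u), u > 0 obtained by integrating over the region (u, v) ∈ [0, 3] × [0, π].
Area = 9*sqrt(65)*pi/2

Area = ∫∫ √(EG − F²) du dv with √(EG − F²) = sqrt(65)*Abs(u). Integrating over [0, 3] × [0, π] gives 9*sqrt(65)*pi/2.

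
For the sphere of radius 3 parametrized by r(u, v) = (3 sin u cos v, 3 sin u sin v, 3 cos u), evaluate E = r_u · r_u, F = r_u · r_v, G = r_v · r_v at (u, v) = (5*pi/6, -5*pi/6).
E = 9;  F = 0;  G = 9/4

Partials: r_u = (3*cos(u)*cos(v), 3*sin(v)*cos(u), -3*sin(u)), r_v = (-3*sin(u)*sin(v), 3*sin(u)*cos(v), 0). As functions of (u, v):
  E = r_u · r_u = 9,
  F = r_u · r_v = 0,
  G = r_v · r_v = 9*sin(u)^2.
Evaluating at (u, v) = (5*pi/6, -5*pi/6): E = 9, F = 0, G = 9/4.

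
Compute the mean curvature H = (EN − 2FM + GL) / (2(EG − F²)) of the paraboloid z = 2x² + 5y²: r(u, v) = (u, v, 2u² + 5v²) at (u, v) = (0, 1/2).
H = 57*sqrt(26)/676

With E = 16*u^2 + 1, F = 40*u*v, G = 100*v^2 + 1, L = 4/sqrt(16*u^2 + 100*v^2 + 1), M = 0, N = 10/sqrt(16*u^2 + 100*v^2 + 1), assemble
  H = (EN − 2FM + GL) / (2(EG − F²)) = (80*u^2 + 200*v^2 + 7)/(16*u^2 + 100*v^2 + 1)^(3/2).
At (u, v) = (0, 1/2): H = 57*sqrt(26)/676.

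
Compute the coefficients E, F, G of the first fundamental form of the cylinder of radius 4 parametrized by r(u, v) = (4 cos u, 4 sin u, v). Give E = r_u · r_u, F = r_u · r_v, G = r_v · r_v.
E = 16;  F = 0;  G = 1

Compute partials: r_u = (-4*sin(u), 4*cos(u), 0), r_v = (0, 0, 1). Then
  E = r_u · r_u = 16,
  F = r_u · r_v = 0,
  G = r_v · r_v = 1.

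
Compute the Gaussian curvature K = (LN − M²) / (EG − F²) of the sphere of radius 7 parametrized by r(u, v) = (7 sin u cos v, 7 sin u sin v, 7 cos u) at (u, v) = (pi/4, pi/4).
K = 1/49

Coefficients of the first fundamental form: E = 49, F = 0, G = 49*sin(u)^2.
Coefficients of the second fundamental form: L = -7*sin(u)/Abs(sin(u)), M = 0, N = -7*sin(u)^3/Abs(sin(u)).
Assemble K = (LN − M²)/(EG − F²) = 1/49. At (u, v) = (pi/4, pi/4): K = 1/49.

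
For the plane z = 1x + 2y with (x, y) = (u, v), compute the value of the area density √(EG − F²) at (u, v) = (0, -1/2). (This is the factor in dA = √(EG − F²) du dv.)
√(EG − F²)|_{(0, -1/2)} = sqrt(6)

E = 2, F = 2, G = 5, so EG − F² = 6. Taking the positive square root: √(EG − F²) = sqrt(6). At (u, v) = (0, -1/2): sqrt(6).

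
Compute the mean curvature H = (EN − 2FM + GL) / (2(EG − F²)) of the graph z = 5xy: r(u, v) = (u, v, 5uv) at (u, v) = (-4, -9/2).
H = -18000*sqrt(3629)/13169641

With E = 25*v^2 + 1, F = 25*u*v, G = 25*u^2 + 1, L = 0, M = 5/sqrt(25*u^2 + 25*v^2 + 1), N = 0, assemble
  H = (EN − 2FM + GL) / (2(EG − F²)) = -125*u*v/(25*u^2 + 25*v^2 + 1)^(3/2).
At (u, v) = (-4, -9/2): H = -18000*sqrt(3629)/13169641.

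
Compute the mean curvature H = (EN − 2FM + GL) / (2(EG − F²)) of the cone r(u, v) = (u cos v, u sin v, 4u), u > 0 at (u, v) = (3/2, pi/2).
H = 4*sqrt(17)/51

With E = 17, F = 0, G = u^2, L = 0, M = 0, N = 4*sqrt(17)*u^2/(17*Abs(u)), assemble
  H = (EN − 2FM + GL) / (2(EG − F²)) = 2*sqrt(17)/(17*Abs(u)).
At (u, v) = (3/2, pi/2): H = 4*sqrt(17)/51.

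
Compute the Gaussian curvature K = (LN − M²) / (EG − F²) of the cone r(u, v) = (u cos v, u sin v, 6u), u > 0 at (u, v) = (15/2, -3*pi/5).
K = 0

Coefficients of the first fundamental form: E = 37, F = 0, G = u^2.
Coefficients of the second fundamental form: L = 0, M = 0, N = 6*sqrt(37)*u^2/(37*Abs(u)).
Assemble K = (LN − M²)/(EG − F²) = 0. At (u, v) = (15/2, -3*pi/5): K = 0.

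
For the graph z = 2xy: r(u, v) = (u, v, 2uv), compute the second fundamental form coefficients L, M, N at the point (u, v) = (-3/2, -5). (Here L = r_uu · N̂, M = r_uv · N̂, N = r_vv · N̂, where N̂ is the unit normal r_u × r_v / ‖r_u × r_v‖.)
L = 0;  M = sqrt(110)/55;  N = 0

Compute the unit normal N̂(u, v) = (-2*v/sqrt(4*u^2 + 4*v^2 + 1), -2*u/sqrt(4*u^2 + 4*v^2 + 1), 1/sqrt(4*u^2 + 4*v^2 + 1)), and the second partials r_uu, r_uv, r_vv. Take dot products:
  L(u, v) = r_uu · N̂ = 0,
  M(u, v) = r_uv · N̂ = 2/sqrt(4*u^2 + 4*v^2 + 1),
  N(u, v) = r_vv · N̂ = 0.
Evaluating at (u, v) = (-3/2, -5):
  L = 0, M = sqrt(110)/55, N = 0.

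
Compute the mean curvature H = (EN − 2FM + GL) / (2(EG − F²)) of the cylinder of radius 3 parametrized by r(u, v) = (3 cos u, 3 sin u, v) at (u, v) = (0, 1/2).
H = -1/6

With E = 9, F = 0, G = 1, L = -3, M = 0, N = 0, assemble
  H = (EN − 2FM + GL) / (2(EG − F²)) = -1/6.
At (u, v) = (0, 1/2): H = -1/6.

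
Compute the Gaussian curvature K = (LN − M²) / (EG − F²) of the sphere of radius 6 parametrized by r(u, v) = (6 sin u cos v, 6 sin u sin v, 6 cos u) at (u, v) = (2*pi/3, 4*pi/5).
K = 1/36

Coefficients of the first fundamental form: E = 36, F = 0, G = 36*sin(u)^2.
Coefficients of the second fundamental form: L = -6*sin(u)/Abs(sin(u)), M = 0, N = -6*sin(u)^3/Abs(sin(u)).
Assemble K = (LN − M²)/(EG − F²) = 1/36. At (u, v) = (2*pi/3, 4*pi/5): K = 1/36.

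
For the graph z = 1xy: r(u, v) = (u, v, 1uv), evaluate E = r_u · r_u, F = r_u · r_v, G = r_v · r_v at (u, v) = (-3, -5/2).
E = 29/4;  F = 15/2;  G = 10

Partials: r_u = (1, 0, v), r_v = (0, 1, u). As functions of (u, v):
  E = r_u · r_u = v^2 + 1,
  F = r_u · r_v = u*v,
  G = r_v · r_v = u^2 + 1.
Evaluating at (u, v) = (-3, -5/2): E = 29/4, F = 15/2, G = 10.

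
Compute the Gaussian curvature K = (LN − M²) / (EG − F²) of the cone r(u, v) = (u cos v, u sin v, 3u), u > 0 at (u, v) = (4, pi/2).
K = 0

Coefficients of the first fundamental form: E = 10, F = 0, G = u^2.
Coefficients of the second fundamental form: L = 0, M = 0, N = 3*sqrt(10)*u^2/(10*Abs(u)).
Assemble K = (LN − M²)/(EG − F²) = 0. At (u, v) = (4, pi/2): K = 0.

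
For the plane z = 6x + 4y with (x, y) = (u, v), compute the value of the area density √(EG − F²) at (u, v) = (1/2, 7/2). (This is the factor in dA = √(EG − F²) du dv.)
√(EG − F²)|_{(1/2, 7/2)} = sqrt(53)

E = 37, F = 24, G = 17, so EG − F² = 53. Taking the positive square root: √(EG − F²) = sqrt(53). At (u, v) = (1/2, 7/2): sqrt(53).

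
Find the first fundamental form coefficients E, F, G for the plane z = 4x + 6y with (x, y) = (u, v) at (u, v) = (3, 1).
E = 17;  F = 24;  G = 37

Partials: r_u = (1, 0, 4), r_v = (0, 1, 6). As functions of (u, v):
  E = r_u · r_u = 17,
  F = r_u · r_v = 24,
  G = r_v · r_v = 37.
Evaluating at (u, v) = (3, 1): E = 17, F = 24, G = 37.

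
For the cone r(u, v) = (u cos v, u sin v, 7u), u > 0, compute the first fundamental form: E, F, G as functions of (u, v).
E = 50;  F = 0;  G = u^2

Compute partials: r_u = (cos(v), sin(v), 7), r_v = (-u*sin(v), u*cos(v), 0). Then
  E = r_u · r_u = 50,
  F = r_u · r_v = 0,
  G = r_v · r_v = u^2.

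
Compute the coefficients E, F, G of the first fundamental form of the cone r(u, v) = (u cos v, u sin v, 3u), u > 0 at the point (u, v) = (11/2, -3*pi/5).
E = 10;  F = 0;  G = 121/4

Partials: r_u = (cos(v), sin(v), 3), r_v = (-u*sin(v), u*cos(v), 0). As functions of (u, v):
  E = r_u · r_u = 10,
  F = r_u · r_v = 0,
  G = r_v · r_v = u^2.
Evaluating at (u, v) = (11/2, -3*pi/5): E = 10, F = 0, G = 121/4.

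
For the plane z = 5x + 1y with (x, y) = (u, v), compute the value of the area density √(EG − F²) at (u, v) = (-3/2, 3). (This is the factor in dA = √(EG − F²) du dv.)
√(EG − F²)|_{(-3/2, 3)} = 3*sqrt(3)

E = 26, F = 5, G = 2, so EG − F² = 27. Taking the positive square root: √(EG − F²) = 3*sqrt(3). At (u, v) = (-3/2, 3): 3*sqrt(3).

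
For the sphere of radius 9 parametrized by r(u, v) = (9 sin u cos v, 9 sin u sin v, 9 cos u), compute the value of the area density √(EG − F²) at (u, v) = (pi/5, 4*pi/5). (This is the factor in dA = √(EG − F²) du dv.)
√(EG − F²)|_{(pi/5, 4*pi/5)} = 81*sqrt(10 - 2*sqrt(5))/4

E = 81, F = 0, G = 81*sin(u)^2, so EG − F² = 6561*sin(u)^2. Taking the positive square root: √(EG − F²) = 81*Abs(sin(u)). At (u, v) = (pi/5, 4*pi/5): 81*sqrt(10 - 2*sqrt(5))/4.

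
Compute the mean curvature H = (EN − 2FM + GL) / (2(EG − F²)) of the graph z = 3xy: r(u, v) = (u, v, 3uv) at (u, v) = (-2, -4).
H = -216*sqrt(181)/32761

With E = 9*v^2 + 1, F = 9*u*v, G = 9*u^2 + 1, L = 0, M = 3/sqrt(9*u^2 + 9*v^2 + 1), N = 0, assemble
  H = (EN − 2FM + GL) / (2(EG − F²)) = -27*u*v/(9*u^2 + 9*v^2 + 1)^(3/2).
At (u, v) = (-2, -4): H = -216*sqrt(181)/32761.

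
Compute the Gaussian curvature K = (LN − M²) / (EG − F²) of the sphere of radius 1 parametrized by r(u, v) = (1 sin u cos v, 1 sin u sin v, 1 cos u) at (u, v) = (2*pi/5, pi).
K = 1

Coefficients of the first fundamental form: E = 1, F = 0, G = sin(u)^2.
Coefficients of the second fundamental form: L = -sin(u)/Abs(sin(u)), M = 0, N = -sin(u)^3/Abs(sin(u)).
Assemble K = (LN − M²)/(EG − F²) = 1. At (u, v) = (2*pi/5, pi): K = 1.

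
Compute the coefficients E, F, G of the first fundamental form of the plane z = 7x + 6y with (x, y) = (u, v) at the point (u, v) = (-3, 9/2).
E = 50;  F = 42;  G = 37

Partials: r_u = (1, 0, 7), r_v = (0, 1, 6). As functions of (u, v):
  E = r_u · r_u = 50,
  F = r_u · r_v = 42,
  G = r_v · r_v = 37.
Evaluating at (u, v) = (-3, 9/2): E = 50, F = 42, G = 37.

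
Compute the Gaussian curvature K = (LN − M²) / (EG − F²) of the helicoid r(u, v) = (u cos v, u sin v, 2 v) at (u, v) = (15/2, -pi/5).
K = -64/58081

Coefficients of the first fundamental form: E = 1, F = 0, G = u^2 + 4.
Coefficients of the second fundamental form: L = 0, M = -2/sqrt(u^2 + 4), N = 0.
Assemble K = (LN − M²)/(EG − F²) = -4/(u^2 + 4)^2. At (u, v) = (15/2, -pi/5): K = -64/58081.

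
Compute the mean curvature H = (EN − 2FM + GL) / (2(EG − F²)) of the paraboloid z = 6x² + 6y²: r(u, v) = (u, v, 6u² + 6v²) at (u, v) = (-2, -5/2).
H = 8868*sqrt(1477)/2181529

With E = 144*u^2 + 1, F = 144*u*v, G = 144*v^2 + 1, L = 12/sqrt(144*u^2 + 144*v^2 + 1), M = 0, N = 12/sqrt(144*u^2 + 144*v^2 + 1), assemble
  H = (EN − 2FM + GL) / (2(EG − F²)) = 12*(72*u^2 + 72*v^2 + 1)/(144*u^2 + 144*v^2 + 1)^(3/2).
At (u, v) = (-2, -5/2): H = 8868*sqrt(1477)/2181529.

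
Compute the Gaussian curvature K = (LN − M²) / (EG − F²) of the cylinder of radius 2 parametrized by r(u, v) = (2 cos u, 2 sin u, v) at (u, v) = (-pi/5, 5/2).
K = 0

Coefficients of the first fundamental form: E = 4, F = 0, G = 1.
Coefficients of the second fundamental form: L = -2, M = 0, N = 0.
Assemble K = (LN − M²)/(EG − F²) = 0. At (u, v) = (-pi/5, 5/2): K = 0.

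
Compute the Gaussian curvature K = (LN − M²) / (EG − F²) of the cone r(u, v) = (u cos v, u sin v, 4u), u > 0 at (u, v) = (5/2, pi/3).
K = 0

Coefficients of the first fundamental form: E = 17, F = 0, G = u^2.
Coefficients of the second fundamental form: L = 0, M = 0, N = 4*sqrt(17)*u^2/(17*Abs(u)).
Assemble K = (LN − M²)/(EG − F²) = 0. At (u, v) = (5/2, pi/3): K = 0.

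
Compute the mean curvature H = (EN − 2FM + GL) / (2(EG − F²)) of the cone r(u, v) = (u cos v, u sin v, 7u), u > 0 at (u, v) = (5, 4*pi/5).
H = 7*sqrt(2)/100

With E = 50, F = 0, G = u^2, L = 0, M = 0, N = 7*sqrt(2)*u^2/(10*Abs(u)), assemble
  H = (EN − 2FM + GL) / (2(EG − F²)) = 7*sqrt(2)/(20*Abs(u)).
At (u, v) = (5, 4*pi/5): H = 7*sqrt(2)/100.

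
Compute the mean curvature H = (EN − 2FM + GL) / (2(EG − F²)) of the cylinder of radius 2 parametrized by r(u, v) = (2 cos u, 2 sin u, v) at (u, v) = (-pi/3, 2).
H = -1/4

With E = 4, F = 0, G = 1, L = -2, M = 0, N = 0, assemble
  H = (EN − 2FM + GL) / (2(EG − F²)) = -1/4.
At (u, v) = (-pi/3, 2): H = -1/4.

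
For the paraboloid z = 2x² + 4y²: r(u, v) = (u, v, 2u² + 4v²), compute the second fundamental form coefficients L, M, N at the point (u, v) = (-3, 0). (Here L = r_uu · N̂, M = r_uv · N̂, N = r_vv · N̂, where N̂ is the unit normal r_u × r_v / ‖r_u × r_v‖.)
L = 4*sqrt(145)/145;  M = 0;  N = 8*sqrt(145)/145

Compute the unit normal N̂(u, v) = (-4*u/sqrt(16*u^2 + 64*v^2 + 1), -8*v/sqrt(16*u^2 + 64*v^2 + 1), 1/sqrt(16*u^2 + 64*v^2 + 1)), and the second partials r_uu, r_uv, r_vv. Take dot products:
  L(u, v) = r_uu · N̂ = 4/sqrt(16*u^2 + 64*v^2 + 1),
  M(u, v) = r_uv · N̂ = 0,
  N(u, v) = r_vv · N̂ = 8/sqrt(16*u^2 + 64*v^2 + 1).
Evaluating at (u, v) = (-3, 0):
  L = 4*sqrt(145)/145, M = 0, N = 8*sqrt(145)/145.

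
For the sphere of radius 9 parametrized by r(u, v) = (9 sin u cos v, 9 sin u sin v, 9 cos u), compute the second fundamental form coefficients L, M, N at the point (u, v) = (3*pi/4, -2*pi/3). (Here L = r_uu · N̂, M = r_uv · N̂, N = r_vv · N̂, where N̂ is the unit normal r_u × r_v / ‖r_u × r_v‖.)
L = -9;  M = 0;  N = -9/2

Compute the unit normal N̂(u, v) = (sin(u)^2*cos(v)/Abs(sin(u)), sin(u)^2*sin(v)/Abs(sin(u)), sin(2*u)/(2*Abs(sin(u)))), and the second partials r_uu, r_uv, r_vv. Take dot products:
  L(u, v) = r_uu · N̂ = -9*sin(u)/Abs(sin(u)),
  M(u, v) = r_uv · N̂ = 0,
  N(u, v) = r_vv · N̂ = -9*sin(u)^3/Abs(sin(u)).
Evaluating at (u, v) = (3*pi/4, -2*pi/3):
  L = -9, M = 0, N = -9/2.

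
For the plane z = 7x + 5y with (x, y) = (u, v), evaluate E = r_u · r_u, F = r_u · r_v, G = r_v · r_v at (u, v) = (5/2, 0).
E = 50;  F = 35;  G = 26

Partials: r_u = (1, 0, 7), r_v = (0, 1, 5). As functions of (u, v):
  E = r_u · r_u = 50,
  F = r_u · r_v = 35,
  G = r_v · r_v = 26.
Evaluating at (u, v) = (5/2, 0): E = 50, F = 35, G = 26.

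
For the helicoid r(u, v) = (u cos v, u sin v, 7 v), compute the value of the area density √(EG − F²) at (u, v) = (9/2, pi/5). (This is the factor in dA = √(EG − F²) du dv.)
√(EG − F²)|_{(9/2, pi/5)} = sqrt(277)/2

E = 1, F = 0, G = u^2 + 49, so EG − F² = u^2 + 49. Taking the positive square root: √(EG − F²) = sqrt(u^2 + 49). At (u, v) = (9/2, pi/5): sqrt(277)/2.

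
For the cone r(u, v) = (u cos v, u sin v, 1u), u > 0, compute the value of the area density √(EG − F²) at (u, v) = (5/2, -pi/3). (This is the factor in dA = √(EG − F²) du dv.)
√(EG − F²)|_{(5/2, -pi/3)} = 5*sqrt(2)/2

E = 2, F = 0, G = u^2, so EG − F² = 2*u^2. Taking the positive square root: √(EG − F²) = sqrt(2)*Abs(u). At (u, v) = (5/2, -pi/3): 5*sqrt(2)/2.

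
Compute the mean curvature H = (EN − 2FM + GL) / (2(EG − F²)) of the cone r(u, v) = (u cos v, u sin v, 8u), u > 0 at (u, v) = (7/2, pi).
H = 8*sqrt(65)/455

With E = 65, F = 0, G = u^2, L = 0, M = 0, N = 8*sqrt(65)*u^2/(65*Abs(u)), assemble
  H = (EN − 2FM + GL) / (2(EG − F²)) = 4*sqrt(65)/(65*Abs(u)).
At (u, v) = (7/2, pi): H = 8*sqrt(65)/455.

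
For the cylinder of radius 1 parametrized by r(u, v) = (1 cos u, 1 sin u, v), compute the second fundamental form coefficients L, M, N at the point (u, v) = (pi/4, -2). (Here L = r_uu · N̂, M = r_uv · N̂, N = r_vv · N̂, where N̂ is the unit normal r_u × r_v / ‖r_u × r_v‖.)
L = -1;  M = 0;  N = 0

Compute the unit normal N̂(u, v) = (cos(u), sin(u), 0), and the second partials r_uu, r_uv, r_vv. Take dot products:
  L(u, v) = r_uu · N̂ = -1,
  M(u, v) = r_uv · N̂ = 0,
  N(u, v) = r_vv · N̂ = 0.
Evaluating at (u, v) = (pi/4, -2):
  L = -1, M = 0, N = 0.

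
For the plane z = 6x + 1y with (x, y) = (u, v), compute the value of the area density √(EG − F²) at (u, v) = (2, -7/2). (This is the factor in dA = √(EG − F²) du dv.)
√(EG − F²)|_{(2, -7/2)} = sqrt(38)

E = 37, F = 6, G = 2, so EG − F² = 38. Taking the positive square root: √(EG − F²) = sqrt(38). At (u, v) = (2, -7/2): sqrt(38).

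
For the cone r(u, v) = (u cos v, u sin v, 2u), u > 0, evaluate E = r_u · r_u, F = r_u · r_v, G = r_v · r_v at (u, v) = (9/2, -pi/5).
E = 5;  F = 0;  G = 81/4

Partials: r_u = (cos(v), sin(v), 2), r_v = (-u*sin(v), u*cos(v), 0). As functions of (u, v):
  E = r_u · r_u = 5,
  F = r_u · r_v = 0,
  G = r_v · r_v = u^2.
Evaluating at (u, v) = (9/2, -pi/5): E = 5, F = 0, G = 81/4.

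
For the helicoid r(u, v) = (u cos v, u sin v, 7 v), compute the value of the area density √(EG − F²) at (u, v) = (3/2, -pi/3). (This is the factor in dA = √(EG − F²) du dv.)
√(EG − F²)|_{(3/2, -pi/3)} = sqrt(205)/2

E = 1, F = 0, G = u^2 + 49, so EG − F² = u^2 + 49. Taking the positive square root: √(EG − F²) = sqrt(u^2 + 49). At (u, v) = (3/2, -pi/3): sqrt(205)/2.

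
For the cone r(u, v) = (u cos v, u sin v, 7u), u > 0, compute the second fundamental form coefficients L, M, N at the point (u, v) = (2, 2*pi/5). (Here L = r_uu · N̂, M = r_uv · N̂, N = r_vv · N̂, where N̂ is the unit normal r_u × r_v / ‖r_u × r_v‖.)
L = 0;  M = 0;  N = 7*sqrt(2)/5

Compute the unit normal N̂(u, v) = (-7*sqrt(2)*u*cos(v)/(10*Abs(u)), -7*sqrt(2)*u*sin(v)/(10*Abs(u)), sqrt(2)*u/(10*Abs(u))), and the second partials r_uu, r_uv, r_vv. Take dot products:
  L(u, v) = r_uu · N̂ = 0,
  M(u, v) = r_uv · N̂ = 0,
  N(u, v) = r_vv · N̂ = 7*sqrt(2)*u^2/(10*Abs(u)).
Evaluating at (u, v) = (2, 2*pi/5):
  L = 0, M = 0, N = 7*sqrt(2)/5.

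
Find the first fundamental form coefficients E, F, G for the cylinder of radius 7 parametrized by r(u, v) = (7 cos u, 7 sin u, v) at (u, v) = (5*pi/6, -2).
E = 49;  F = 0;  G = 1

Partials: r_u = (-7*sin(u), 7*cos(u), 0), r_v = (0, 0, 1). As functions of (u, v):
  E = r_u · r_u = 49,
  F = r_u · r_v = 0,
  G = r_v · r_v = 1.
Evaluating at (u, v) = (5*pi/6, -2): E = 49, F = 0, G = 1.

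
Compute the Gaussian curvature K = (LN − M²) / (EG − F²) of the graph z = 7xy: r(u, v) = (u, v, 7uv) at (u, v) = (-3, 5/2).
K = -784/8958049

Coefficients of the first fundamental form: E = 49*v^2 + 1, F = 49*u*v, G = 49*u^2 + 1.
Coefficients of the second fundamental form: L = 0, M = 7/sqrt(49*u^2 + 49*v^2 + 1), N = 0.
Assemble K = (LN − M²)/(EG − F²) = -49/(2401*u^4 + 4802*u^2*v^2 + 98*u^2 + 2401*v^4 + 98*v^2 + 1). At (u, v) = (-3, 5/2): K = -784/8958049.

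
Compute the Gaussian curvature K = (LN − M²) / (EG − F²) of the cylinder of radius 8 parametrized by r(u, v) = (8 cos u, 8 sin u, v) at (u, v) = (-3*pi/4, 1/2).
K = 0

Coefficients of the first fundamental form: E = 64, F = 0, G = 1.
Coefficients of the second fundamental form: L = -8, M = 0, N = 0.
Assemble K = (LN − M²)/(EG − F²) = 0. At (u, v) = (-3*pi/4, 1/2): K = 0.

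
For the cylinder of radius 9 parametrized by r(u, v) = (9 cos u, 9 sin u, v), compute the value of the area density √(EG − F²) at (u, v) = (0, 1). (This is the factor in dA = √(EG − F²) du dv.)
√(EG − F²)|_{(0, 1)} = 9

E = 81, F = 0, G = 1, so EG − F² = 81. Taking the positive square root: √(EG − F²) = 9. At (u, v) = (0, 1): 9.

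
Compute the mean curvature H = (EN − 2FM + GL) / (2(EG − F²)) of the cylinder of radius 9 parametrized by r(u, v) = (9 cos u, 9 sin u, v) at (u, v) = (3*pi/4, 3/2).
H = -1/18

With E = 81, F = 0, G = 1, L = -9, M = 0, N = 0, assemble
  H = (EN − 2FM + GL) / (2(EG − F²)) = -1/18.
At (u, v) = (3*pi/4, 3/2): H = -1/18.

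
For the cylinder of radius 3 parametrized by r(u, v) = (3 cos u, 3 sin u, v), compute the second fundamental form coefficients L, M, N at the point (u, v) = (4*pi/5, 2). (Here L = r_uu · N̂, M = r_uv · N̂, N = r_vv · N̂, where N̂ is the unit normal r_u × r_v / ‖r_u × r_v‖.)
L = -3;  M = 0;  N = 0

Compute the unit normal N̂(u, v) = (cos(u), sin(u), 0), and the second partials r_uu, r_uv, r_vv. Take dot products:
  L(u, v) = r_uu · N̂ = -3,
  M(u, v) = r_uv · N̂ = 0,
  N(u, v) = r_vv · N̂ = 0.
Evaluating at (u, v) = (4*pi/5, 2):
  L = -3, M = 0, N = 0.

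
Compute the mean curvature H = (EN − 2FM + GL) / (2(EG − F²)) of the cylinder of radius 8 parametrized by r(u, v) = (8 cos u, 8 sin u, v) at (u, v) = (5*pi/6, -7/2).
H = -1/16

With E = 64, F = 0, G = 1, L = -8, M = 0, N = 0, assemble
  H = (EN − 2FM + GL) / (2(EG − F²)) = -1/16.
At (u, v) = (5*pi/6, -7/2): H = -1/16.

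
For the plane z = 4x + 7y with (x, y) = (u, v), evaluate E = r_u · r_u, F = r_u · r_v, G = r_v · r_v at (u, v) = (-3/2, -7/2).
E = 17;  F = 28;  G = 50

Partials: r_u = (1, 0, 4), r_v = (0, 1, 7). As functions of (u, v):
  E = r_u · r_u = 17,
  F = r_u · r_v = 28,
  G = r_v · r_v = 50.
Evaluating at (u, v) = (-3/2, -7/2): E = 17, F = 28, G = 50.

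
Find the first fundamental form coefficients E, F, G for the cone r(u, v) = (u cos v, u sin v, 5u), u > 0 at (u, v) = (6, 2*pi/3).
E = 26;  F = 0;  G = 36

Partials: r_u = (cos(v), sin(v), 5), r_v = (-u*sin(v), u*cos(v), 0). As functions of (u, v):
  E = r_u · r_u = 26,
  F = r_u · r_v = 0,
  G = r_v · r_v = u^2.
Evaluating at (u, v) = (6, 2*pi/3): E = 26, F = 0, G = 36.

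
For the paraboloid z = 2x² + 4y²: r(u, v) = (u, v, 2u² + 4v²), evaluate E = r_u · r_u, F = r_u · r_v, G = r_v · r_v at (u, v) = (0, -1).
E = 1;  F = 0;  G = 65

Partials: r_u = (1, 0, 4*u), r_v = (0, 1, 8*v). As functions of (u, v):
  E = r_u · r_u = 16*u^2 + 1,
  F = r_u · r_v = 32*u*v,
  G = r_v · r_v = 64*v^2 + 1.
Evaluating at (u, v) = (0, -1): E = 1, F = 0, G = 65.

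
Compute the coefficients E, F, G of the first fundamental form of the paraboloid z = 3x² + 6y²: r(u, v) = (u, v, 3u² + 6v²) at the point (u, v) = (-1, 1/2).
E = 37;  F = -36;  G = 37

Partials: r_u = (1, 0, 6*u), r_v = (0, 1, 12*v). As functions of (u, v):
  E = r_u · r_u = 36*u^2 + 1,
  F = r_u · r_v = 72*u*v,
  G = r_v · r_v = 144*v^2 + 1.
Evaluating at (u, v) = (-1, 1/2): E = 37, F = -36, G = 37.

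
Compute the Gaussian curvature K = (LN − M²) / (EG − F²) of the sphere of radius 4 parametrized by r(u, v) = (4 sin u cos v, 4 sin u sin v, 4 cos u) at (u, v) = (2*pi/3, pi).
K = 1/16

Coefficients of the first fundamental form: E = 16, F = 0, G = 16*sin(u)^2.
Coefficients of the second fundamental form: L = -4*sin(u)/Abs(sin(u)), M = 0, N = -4*sin(u)^3/Abs(sin(u)).
Assemble K = (LN − M²)/(EG − F²) = 1/16. At (u, v) = (2*pi/3, pi): K = 1/16.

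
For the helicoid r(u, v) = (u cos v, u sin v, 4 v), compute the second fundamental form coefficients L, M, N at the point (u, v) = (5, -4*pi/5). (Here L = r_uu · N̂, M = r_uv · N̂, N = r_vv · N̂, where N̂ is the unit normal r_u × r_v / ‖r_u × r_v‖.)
L = 0;  M = -4*sqrt(41)/41;  N = 0

Compute the unit normal N̂(u, v) = (4*sin(v)/sqrt(u^2 + 16), -4*cos(v)/sqrt(u^2 + 16), u/sqrt(u^2 + 16)), and the second partials r_uu, r_uv, r_vv. Take dot products:
  L(u, v) = r_uu · N̂ = 0,
  M(u, v) = r_uv · N̂ = -4/sqrt(u^2 + 16),
  N(u, v) = r_vv · N̂ = 0.
Evaluating at (u, v) = (5, -4*pi/5):
  L = 0, M = -4*sqrt(41)/41, N = 0.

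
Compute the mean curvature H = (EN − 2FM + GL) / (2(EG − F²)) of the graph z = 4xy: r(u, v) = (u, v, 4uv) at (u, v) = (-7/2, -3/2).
H = -336*sqrt(233)/54289

With E = 16*v^2 + 1, F = 16*u*v, G = 16*u^2 + 1, L = 0, M = 4/sqrt(16*u^2 + 16*v^2 + 1), N = 0, assemble
  H = (EN − 2FM + GL) / (2(EG − F²)) = -64*u*v/(16*u^2 + 16*v^2 + 1)^(3/2).
At (u, v) = (-7/2, -3/2): H = -336*sqrt(233)/54289.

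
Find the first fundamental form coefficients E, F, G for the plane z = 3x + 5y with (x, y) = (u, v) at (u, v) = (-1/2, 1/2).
E = 10;  F = 15;  G = 26

Partials: r_u = (1, 0, 3), r_v = (0, 1, 5). As functions of (u, v):
  E = r_u · r_u = 10,
  F = r_u · r_v = 15,
  G = r_v · r_v = 26.
Evaluating at (u, v) = (-1/2, 1/2): E = 10, F = 15, G = 26.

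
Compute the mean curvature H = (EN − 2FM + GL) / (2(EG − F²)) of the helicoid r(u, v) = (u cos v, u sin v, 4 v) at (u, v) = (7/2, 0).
H = 0

With E = 1, F = 0, G = u^2 + 16, L = 0, M = -4/sqrt(u^2 + 16), N = 0, assemble
  H = (EN − 2FM + GL) / (2(EG − F²)) = 0.
At (u, v) = (7/2, 0): H = 0.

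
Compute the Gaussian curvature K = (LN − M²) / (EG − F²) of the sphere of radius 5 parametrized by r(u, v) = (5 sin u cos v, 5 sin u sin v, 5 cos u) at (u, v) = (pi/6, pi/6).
K = 1/25

Coefficients of the first fundamental form: E = 25, F = 0, G = 25*sin(u)^2.
Coefficients of the second fundamental form: L = -5*sin(u)/Abs(sin(u)), M = 0, N = -5*sin(u)^3/Abs(sin(u)).
Assemble K = (LN − M²)/(EG − F²) = 1/25. At (u, v) = (pi/6, pi/6): K = 1/25.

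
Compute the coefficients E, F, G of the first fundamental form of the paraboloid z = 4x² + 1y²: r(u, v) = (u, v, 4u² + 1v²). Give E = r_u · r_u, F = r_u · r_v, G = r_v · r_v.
E = 64*u^2 + 1;  F = 16*u*v;  G = 4*v^2 + 1

Compute partials: r_u = (1, 0, 8*u), r_v = (0, 1, 2*v). Then
  E = r_u · r_u = 64*u^2 + 1,
  F = r_u · r_v = 16*u*v,
  G = r_v · r_v = 4*v^2 + 1.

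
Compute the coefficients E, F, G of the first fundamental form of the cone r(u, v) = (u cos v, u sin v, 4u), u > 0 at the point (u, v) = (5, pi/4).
E = 17;  F = 0;  G = 25

Partials: r_u = (cos(v), sin(v), 4), r_v = (-u*sin(v), u*cos(v), 0). As functions of (u, v):
  E = r_u · r_u = 17,
  F = r_u · r_v = 0,
  G = r_v · r_v = u^2.
Evaluating at (u, v) = (5, pi/4): E = 17, F = 0, G = 25.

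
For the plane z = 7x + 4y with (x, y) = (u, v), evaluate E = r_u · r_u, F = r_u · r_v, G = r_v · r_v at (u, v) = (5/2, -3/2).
E = 50;  F = 28;  G = 17

Partials: r_u = (1, 0, 7), r_v = (0, 1, 4). As functions of (u, v):
  E = r_u · r_u = 50,
  F = r_u · r_v = 28,
  G = r_v · r_v = 17.
Evaluating at (u, v) = (5/2, -3/2): E = 50, F = 28, G = 17.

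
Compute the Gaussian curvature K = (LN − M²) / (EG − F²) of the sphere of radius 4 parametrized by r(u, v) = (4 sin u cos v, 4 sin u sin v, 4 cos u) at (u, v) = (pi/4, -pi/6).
K = 1/16

Coefficients of the first fundamental form: E = 16, F = 0, G = 16*sin(u)^2.
Coefficients of the second fundamental form: L = -4*sin(u)/Abs(sin(u)), M = 0, N = -4*sin(u)^3/Abs(sin(u)).
Assemble K = (LN − M²)/(EG − F²) = 1/16. At (u, v) = (pi/4, -pi/6): K = 1/16.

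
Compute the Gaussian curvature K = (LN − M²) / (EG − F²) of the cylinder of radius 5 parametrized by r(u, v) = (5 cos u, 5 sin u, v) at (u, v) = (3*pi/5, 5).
K = 0

Coefficients of the first fundamental form: E = 25, F = 0, G = 1.
Coefficients of the second fundamental form: L = -5, M = 0, N = 0.
Assemble K = (LN − M²)/(EG − F²) = 0. At (u, v) = (3*pi/5, 5): K = 0.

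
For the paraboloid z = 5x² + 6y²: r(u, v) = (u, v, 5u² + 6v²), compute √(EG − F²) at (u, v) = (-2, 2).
√(EG − F²)|_{(-2, 2)} = sqrt(977)

E = 100*u^2 + 1, F = 120*u*v, G = 144*v^2 + 1; EG − F² = 100*u^2 + 144*v^2 + 1; √(EG − F²) = sqrt(100*u^2 + 144*v^2 + 1). At the given point: sqrt(977).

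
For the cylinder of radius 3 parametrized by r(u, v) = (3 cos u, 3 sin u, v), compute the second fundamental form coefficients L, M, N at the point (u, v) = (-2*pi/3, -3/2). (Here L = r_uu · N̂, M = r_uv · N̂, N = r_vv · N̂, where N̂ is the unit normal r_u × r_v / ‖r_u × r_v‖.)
L = -3;  M = 0;  N = 0

Compute the unit normal N̂(u, v) = (cos(u), sin(u), 0), and the second partials r_uu, r_uv, r_vv. Take dot products:
  L(u, v) = r_uu · N̂ = -3,
  M(u, v) = r_uv · N̂ = 0,
  N(u, v) = r_vv · N̂ = 0.
Evaluating at (u, v) = (-2*pi/3, -3/2):
  L = -3, M = 0, N = 0.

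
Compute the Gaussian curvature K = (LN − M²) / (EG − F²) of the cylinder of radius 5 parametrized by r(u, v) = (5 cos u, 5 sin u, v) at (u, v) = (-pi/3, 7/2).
K = 0

Coefficients of the first fundamental form: E = 25, F = 0, G = 1.
Coefficients of the second fundamental form: L = -5, M = 0, N = 0.
Assemble K = (LN − M²)/(EG − F²) = 0. At (u, v) = (-pi/3, 7/2): K = 0.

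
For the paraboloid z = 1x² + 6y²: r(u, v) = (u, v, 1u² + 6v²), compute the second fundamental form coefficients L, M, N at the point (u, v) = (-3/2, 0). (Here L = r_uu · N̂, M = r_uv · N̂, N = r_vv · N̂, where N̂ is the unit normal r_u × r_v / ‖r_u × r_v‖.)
L = sqrt(10)/5;  M = 0;  N = 6*sqrt(10)/5

Compute the unit normal N̂(u, v) = (-2*u/sqrt(4*u^2 + 144*v^2 + 1), -12*v/sqrt(4*u^2 + 144*v^2 + 1), 1/sqrt(4*u^2 + 144*v^2 + 1)), and the second partials r_uu, r_uv, r_vv. Take dot products:
  L(u, v) = r_uu · N̂ = 2/sqrt(4*u^2 + 144*v^2 + 1),
  M(u, v) = r_uv · N̂ = 0,
  N(u, v) = r_vv · N̂ = 12/sqrt(4*u^2 + 144*v^2 + 1).
Evaluating at (u, v) = (-3/2, 0):
  L = sqrt(10)/5, M = 0, N = 6*sqrt(10)/5.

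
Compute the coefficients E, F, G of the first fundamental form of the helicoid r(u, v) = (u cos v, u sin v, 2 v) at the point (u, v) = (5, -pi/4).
E = 1;  F = 0;  G = 29

Partials: r_u = (cos(v), sin(v), 0), r_v = (-u*sin(v), u*cos(v), 2). As functions of (u, v):
  E = r_u · r_u = 1,
  F = r_u · r_v = 0,
  G = r_v · r_v = u^2 + 4.
Evaluating at (u, v) = (5, -pi/4): E = 1, F = 0, G = 29.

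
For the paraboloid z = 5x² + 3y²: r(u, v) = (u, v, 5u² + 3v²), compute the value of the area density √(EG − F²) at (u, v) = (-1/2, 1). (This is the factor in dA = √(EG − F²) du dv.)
√(EG − F²)|_{(-1/2, 1)} = sqrt(62)

E = 100*u^2 + 1, F = 60*u*v, G = 36*v^2 + 1, so EG − F² = 100*u^2 + 36*v^2 + 1. Taking the positive square root: √(EG − F²) = sqrt(100*u^2 + 36*v^2 + 1). At (u, v) = (-1/2, 1): sqrt(62).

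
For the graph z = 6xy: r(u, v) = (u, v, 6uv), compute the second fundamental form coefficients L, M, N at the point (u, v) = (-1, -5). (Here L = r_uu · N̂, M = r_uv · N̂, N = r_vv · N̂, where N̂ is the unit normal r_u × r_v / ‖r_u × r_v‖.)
L = 0;  M = 6*sqrt(937)/937;  N = 0

Compute the unit normal N̂(u, v) = (-6*v/sqrt(36*u^2 + 36*v^2 + 1), -6*u/sqrt(36*u^2 + 36*v^2 + 1), 1/sqrt(36*u^2 + 36*v^2 + 1)), and the second partials r_uu, r_uv, r_vv. Take dot products:
  L(u, v) = r_uu · N̂ = 0,
  M(u, v) = r_uv · N̂ = 6/sqrt(36*u^2 + 36*v^2 + 1),
  N(u, v) = r_vv · N̂ = 0.
Evaluating at (u, v) = (-1, -5):
  L = 0, M = 6*sqrt(937)/937, N = 0.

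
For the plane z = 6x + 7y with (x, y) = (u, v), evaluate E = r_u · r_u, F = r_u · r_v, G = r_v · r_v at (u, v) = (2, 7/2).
E = 37;  F = 42;  G = 50

Partials: r_u = (1, 0, 6), r_v = (0, 1, 7). As functions of (u, v):
  E = r_u · r_u = 37,
  F = r_u · r_v = 42,
  G = r_v · r_v = 50.
Evaluating at (u, v) = (2, 7/2): E = 37, F = 42, G = 50.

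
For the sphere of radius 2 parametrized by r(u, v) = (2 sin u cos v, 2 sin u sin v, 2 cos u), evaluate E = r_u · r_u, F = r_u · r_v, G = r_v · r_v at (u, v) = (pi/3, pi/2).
E = 4;  F = 0;  G = 3

Partials: r_u = (2*cos(u)*cos(v), 2*sin(v)*cos(u), -2*sin(u)), r_v = (-2*sin(u)*sin(v), 2*sin(u)*cos(v), 0). As functions of (u, v):
  E = r_u · r_u = 4,
  F = r_u · r_v = 0,
  G = r_v · r_v = 4*sin(u)^2.
Evaluating at (u, v) = (pi/3, pi/2): E = 4, F = 0, G = 3.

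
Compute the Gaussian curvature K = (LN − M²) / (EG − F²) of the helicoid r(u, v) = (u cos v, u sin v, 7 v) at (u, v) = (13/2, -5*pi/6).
K = -784/133225

Coefficients of the first fundamental form: E = 1, F = 0, G = u^2 + 49.
Coefficients of the second fundamental form: L = 0, M = -7/sqrt(u^2 + 49), N = 0.
Assemble K = (LN − M²)/(EG − F²) = -49/(u^2 + 49)^2. At (u, v) = (13/2, -5*pi/6): K = -784/133225.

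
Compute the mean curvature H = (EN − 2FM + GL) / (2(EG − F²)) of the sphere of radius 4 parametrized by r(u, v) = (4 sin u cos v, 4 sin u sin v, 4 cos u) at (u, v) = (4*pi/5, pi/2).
H = -1/4

With E = 16, F = 0, G = 16*sin(u)^2, L = -4*sin(u)/Abs(sin(u)), M = 0, N = -4*sin(u)^3/Abs(sin(u)), assemble
  H = (EN − 2FM + GL) / (2(EG − F²)) = -sin(u)/(4*Abs(sin(u))).
At (u, v) = (4*pi/5, pi/2): H = -1/4.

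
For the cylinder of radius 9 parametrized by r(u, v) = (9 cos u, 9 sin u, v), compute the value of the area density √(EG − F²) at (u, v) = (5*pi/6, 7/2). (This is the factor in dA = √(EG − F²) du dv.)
√(EG − F²)|_{(5*pi/6, 7/2)} = 9

E = 81, F = 0, G = 1, so EG − F² = 81. Taking the positive square root: √(EG − F²) = 9. At (u, v) = (5*pi/6, 7/2): 9.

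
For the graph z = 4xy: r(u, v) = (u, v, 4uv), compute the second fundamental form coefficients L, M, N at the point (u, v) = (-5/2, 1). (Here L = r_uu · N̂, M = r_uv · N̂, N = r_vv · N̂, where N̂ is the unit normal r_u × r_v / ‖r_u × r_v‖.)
L = 0;  M = 4*sqrt(13)/39;  N = 0

Compute the unit normal N̂(u, v) = (-4*v/sqrt(16*u^2 + 16*v^2 + 1), -4*u/sqrt(16*u^2 + 16*v^2 + 1), 1/sqrt(16*u^2 + 16*v^2 + 1)), and the second partials r_uu, r_uv, r_vv. Take dot products:
  L(u, v) = r_uu · N̂ = 0,
  M(u, v) = r_uv · N̂ = 4/sqrt(16*u^2 + 16*v^2 + 1),
  N(u, v) = r_vv · N̂ = 0.
Evaluating at (u, v) = (-5/2, 1):
  L = 0, M = 4*sqrt(13)/39, N = 0.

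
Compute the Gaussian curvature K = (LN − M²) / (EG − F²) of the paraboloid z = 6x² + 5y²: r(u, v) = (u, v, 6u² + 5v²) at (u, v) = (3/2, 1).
K = 24/36125

Coefficients of the first fundamental form: E = 144*u^2 + 1, F = 120*u*v, G = 100*v^2 + 1.
Coefficients of the second fundamental form: L = 12/sqrt(144*u^2 + 100*v^2 + 1), M = 0, N = 10/sqrt(144*u^2 + 100*v^2 + 1).
Assemble K = (LN − M²)/(EG − F²) = 120/(20736*u^4 + 28800*u^2*v^2 + 288*u^2 + 10000*v^4 + 200*v^2 + 1). At (u, v) = (3/2, 1): K = 24/36125.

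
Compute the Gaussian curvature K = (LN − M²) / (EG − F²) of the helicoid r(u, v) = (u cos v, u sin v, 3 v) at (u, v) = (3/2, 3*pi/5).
K = -16/225

Coefficients of the first fundamental form: E = 1, F = 0, G = u^2 + 9.
Coefficients of the second fundamental form: L = 0, M = -3/sqrt(u^2 + 9), N = 0.
Assemble K = (LN − M²)/(EG − F²) = -9/(u^2 + 9)^2. At (u, v) = (3/2, 3*pi/5): K = -16/225.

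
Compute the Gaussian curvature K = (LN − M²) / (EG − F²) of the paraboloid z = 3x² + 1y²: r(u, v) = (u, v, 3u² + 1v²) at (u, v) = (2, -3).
K = 12/32761

Coefficients of the first fundamental form: E = 36*u^2 + 1, F = 12*u*v, G = 4*v^2 + 1.
Coefficients of the second fundamental form: L = 6/sqrt(36*u^2 + 4*v^2 + 1), M = 0, N = 2/sqrt(36*u^2 + 4*v^2 + 1).
Assemble K = (LN − M²)/(EG − F²) = 12/(1296*u^4 + 288*u^2*v^2 + 72*u^2 + 16*v^4 + 8*v^2 + 1). At (u, v) = (2, -3): K = 12/32761.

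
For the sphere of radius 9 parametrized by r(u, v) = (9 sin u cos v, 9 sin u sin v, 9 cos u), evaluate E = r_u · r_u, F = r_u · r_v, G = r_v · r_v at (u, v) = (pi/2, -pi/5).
E = 81;  F = 0;  G = 81

Partials: r_u = (9*cos(u)*cos(v), 9*sin(v)*cos(u), -9*sin(u)), r_v = (-9*sin(u)*sin(v), 9*sin(u)*cos(v), 0). As functions of (u, v):
  E = r_u · r_u = 81,
  F = r_u · r_v = 0,
  G = r_v · r_v = 81*sin(u)^2.
Evaluating at (u, v) = (pi/2, -pi/5): E = 81, F = 0, G = 81.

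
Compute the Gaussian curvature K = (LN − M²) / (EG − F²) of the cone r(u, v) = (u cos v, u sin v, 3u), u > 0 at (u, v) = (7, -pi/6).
K = 0

Coefficients of the first fundamental form: E = 10, F = 0, G = u^2.
Coefficients of the second fundamental form: L = 0, M = 0, N = 3*sqrt(10)*u^2/(10*Abs(u)).
Assemble K = (LN − M²)/(EG − F²) = 0. At (u, v) = (7, -pi/6): K = 0.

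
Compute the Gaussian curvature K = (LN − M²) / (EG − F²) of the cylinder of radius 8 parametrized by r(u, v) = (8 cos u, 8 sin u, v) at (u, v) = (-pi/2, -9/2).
K = 0

Coefficients of the first fundamental form: E = 64, F = 0, G = 1.
Coefficients of the second fundamental form: L = -8, M = 0, N = 0.
Assemble K = (LN − M²)/(EG − F²) = 0. At (u, v) = (-pi/2, -9/2): K = 0.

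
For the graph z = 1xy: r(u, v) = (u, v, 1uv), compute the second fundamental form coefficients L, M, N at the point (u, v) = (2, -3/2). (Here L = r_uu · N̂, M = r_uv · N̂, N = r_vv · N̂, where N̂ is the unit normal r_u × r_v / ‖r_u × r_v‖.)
L = 0;  M = 2*sqrt(29)/29;  N = 0

Compute the unit normal N̂(u, v) = (-v/sqrt(u^2 + v^2 + 1), -u/sqrt(u^2 + v^2 + 1), 1/sqrt(u^2 + v^2 + 1)), and the second partials r_uu, r_uv, r_vv. Take dot products:
  L(u, v) = r_uu · N̂ = 0,
  M(u, v) = r_uv · N̂ = 1/sqrt(u^2 + v^2 + 1),
  N(u, v) = r_vv · N̂ = 0.
Evaluating at (u, v) = (2, -3/2):
  L = 0, M = 2*sqrt(29)/29, N = 0.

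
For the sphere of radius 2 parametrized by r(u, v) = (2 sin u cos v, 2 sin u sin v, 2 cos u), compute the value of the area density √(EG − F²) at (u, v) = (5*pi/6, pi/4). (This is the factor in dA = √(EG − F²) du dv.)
√(EG − F²)|_{(5*pi/6, pi/4)} = 2

E = 4, F = 0, G = 4*sin(u)^2, so EG − F² = 16*sin(u)^2. Taking the positive square root: √(EG − F²) = 4*Abs(sin(u)). At (u, v) = (5*pi/6, pi/4): 2.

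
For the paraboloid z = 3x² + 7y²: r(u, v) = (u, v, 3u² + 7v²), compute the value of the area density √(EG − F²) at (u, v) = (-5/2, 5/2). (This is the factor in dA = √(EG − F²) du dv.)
√(EG − F²)|_{(-5/2, 5/2)} = sqrt(1451)

E = 36*u^2 + 1, F = 84*u*v, G = 196*v^2 + 1, so EG − F² = 36*u^2 + 196*v^2 + 1. Taking the positive square root: √(EG − F²) = sqrt(36*u^2 + 196*v^2 + 1). At (u, v) = (-5/2, 5/2): sqrt(1451).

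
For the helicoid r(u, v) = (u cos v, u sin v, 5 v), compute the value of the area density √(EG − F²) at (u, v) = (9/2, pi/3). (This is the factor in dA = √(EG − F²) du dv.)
√(EG − F²)|_{(9/2, pi/3)} = sqrt(181)/2

E = 1, F = 0, G = u^2 + 25, so EG − F² = u^2 + 25. Taking the positive square root: √(EG − F²) = sqrt(u^2 + 25). At (u, v) = (9/2, pi/3): sqrt(181)/2.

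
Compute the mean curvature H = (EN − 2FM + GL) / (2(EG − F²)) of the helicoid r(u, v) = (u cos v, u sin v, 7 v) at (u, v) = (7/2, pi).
H = 0

With E = 1, F = 0, G = u^2 + 49, L = 0, M = -7/sqrt(u^2 + 49), N = 0, assemble
  H = (EN − 2FM + GL) / (2(EG − F²)) = 0.
At (u, v) = (7/2, pi): H = 0.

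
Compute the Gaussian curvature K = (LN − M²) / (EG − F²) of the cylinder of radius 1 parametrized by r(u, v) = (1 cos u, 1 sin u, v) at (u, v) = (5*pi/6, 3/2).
K = 0

Coefficients of the first fundamental form: E = 1, F = 0, G = 1.
Coefficients of the second fundamental form: L = -1, M = 0, N = 0.
Assemble K = (LN − M²)/(EG − F²) = 0. At (u, v) = (5*pi/6, 3/2): K = 0.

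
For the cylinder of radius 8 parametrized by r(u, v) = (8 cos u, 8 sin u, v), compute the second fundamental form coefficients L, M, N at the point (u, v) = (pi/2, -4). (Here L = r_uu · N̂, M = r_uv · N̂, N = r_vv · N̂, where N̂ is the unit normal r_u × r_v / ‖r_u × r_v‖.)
L = -8;  M = 0;  N = 0

Compute the unit normal N̂(u, v) = (cos(u), sin(u), 0), and the second partials r_uu, r_uv, r_vv. Take dot products:
  L(u, v) = r_uu · N̂ = -8,
  M(u, v) = r_uv · N̂ = 0,
  N(u, v) = r_vv · N̂ = 0.
Evaluating at (u, v) = (pi/2, -4):
  L = -8, M = 0, N = 0.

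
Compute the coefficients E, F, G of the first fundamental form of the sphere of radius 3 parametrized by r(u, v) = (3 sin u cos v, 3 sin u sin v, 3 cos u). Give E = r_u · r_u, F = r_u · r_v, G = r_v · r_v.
E = 9;  F = 0;  G = 9*sin(u)^2

Compute partials: r_u = (3*cos(u)*cos(v), 3*sin(v)*cos(u), -3*sin(u)), r_v = (-3*sin(u)*sin(v), 3*sin(u)*cos(v), 0). Then
  E = r_u · r_u = 9,
  F = r_u · r_v = 0,
  G = r_v · r_v = 9*sin(u)^2.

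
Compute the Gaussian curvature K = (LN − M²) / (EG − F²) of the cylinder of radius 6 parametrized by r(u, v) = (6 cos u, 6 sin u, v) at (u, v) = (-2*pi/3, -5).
K = 0

Coefficients of the first fundamental form: E = 36, F = 0, G = 1.
Coefficients of the second fundamental form: L = -6, M = 0, N = 0.
Assemble K = (LN − M²)/(EG − F²) = 0. At (u, v) = (-2*pi/3, -5): K = 0.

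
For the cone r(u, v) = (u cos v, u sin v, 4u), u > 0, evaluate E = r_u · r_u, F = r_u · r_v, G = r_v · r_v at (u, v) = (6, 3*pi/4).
E = 17;  F = 0;  G = 36

Partials: r_u = (cos(v), sin(v), 4), r_v = (-u*sin(v), u*cos(v), 0). As functions of (u, v):
  E = r_u · r_u = 17,
  F = r_u · r_v = 0,
  G = r_v · r_v = u^2.
Evaluating at (u, v) = (6, 3*pi/4): E = 17, F = 0, G = 36.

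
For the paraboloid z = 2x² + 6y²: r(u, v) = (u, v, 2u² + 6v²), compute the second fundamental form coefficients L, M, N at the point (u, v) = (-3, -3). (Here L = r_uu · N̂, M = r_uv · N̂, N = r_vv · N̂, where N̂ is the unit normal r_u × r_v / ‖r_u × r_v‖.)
L = 4*sqrt(1441)/1441;  M = 0;  N = 12*sqrt(1441)/1441

Compute the unit normal N̂(u, v) = (-4*u/sqrt(16*u^2 + 144*v^2 + 1), -12*v/sqrt(16*u^2 + 144*v^2 + 1), 1/sqrt(16*u^2 + 144*v^2 + 1)), and the second partials r_uu, r_uv, r_vv. Take dot products:
  L(u, v) = r_uu · N̂ = 4/sqrt(16*u^2 + 144*v^2 + 1),
  M(u, v) = r_uv · N̂ = 0,
  N(u, v) = r_vv · N̂ = 12/sqrt(16*u^2 + 144*v^2 + 1).
Evaluating at (u, v) = (-3, -3):
  L = 4*sqrt(1441)/1441, M = 0, N = 12*sqrt(1441)/1441.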